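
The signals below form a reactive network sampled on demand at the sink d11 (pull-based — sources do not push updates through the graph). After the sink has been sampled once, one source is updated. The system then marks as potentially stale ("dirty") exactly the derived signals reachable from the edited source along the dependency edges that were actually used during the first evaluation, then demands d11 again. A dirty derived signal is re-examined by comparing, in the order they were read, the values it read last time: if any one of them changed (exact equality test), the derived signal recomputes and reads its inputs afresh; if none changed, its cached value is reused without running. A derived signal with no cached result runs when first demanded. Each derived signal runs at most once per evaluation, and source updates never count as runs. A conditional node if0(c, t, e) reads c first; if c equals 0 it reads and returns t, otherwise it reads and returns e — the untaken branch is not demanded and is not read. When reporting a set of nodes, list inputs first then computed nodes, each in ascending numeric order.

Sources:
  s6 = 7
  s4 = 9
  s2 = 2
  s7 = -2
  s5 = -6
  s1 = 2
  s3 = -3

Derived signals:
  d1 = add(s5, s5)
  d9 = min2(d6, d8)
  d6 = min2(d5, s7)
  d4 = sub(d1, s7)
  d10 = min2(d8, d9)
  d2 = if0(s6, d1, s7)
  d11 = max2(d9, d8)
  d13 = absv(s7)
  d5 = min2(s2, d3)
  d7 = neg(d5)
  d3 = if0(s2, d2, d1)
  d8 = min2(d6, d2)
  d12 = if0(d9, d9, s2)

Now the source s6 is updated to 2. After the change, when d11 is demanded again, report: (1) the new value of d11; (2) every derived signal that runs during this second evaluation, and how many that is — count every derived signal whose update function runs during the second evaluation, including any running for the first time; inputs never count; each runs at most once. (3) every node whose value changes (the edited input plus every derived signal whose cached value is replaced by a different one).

Initial pass — values computed on the first demand:
  d1 = add(-6, -6) = -12
  d2 = if0(s6=7 -> else branch s7) = -2
  d3 = if0(s2=2 -> else branch d1) = -12
  d5 = min2(2, -12) = -12
  d6 = min2(-12, -2) = -12
  d8 = min2(-12, -2) = -12
  d9 = min2(-12, -12) = -12
  d11 = max2(-12, -12) = -12

Second demand — change propagation:
  d2: re-runs because s6 7->2; new result -2 (unchanged).
  d8: re-examined; everything it read last time is the same (d6 unchanged, d2 unchanged) — cache -12 kept, no run.
  d9: re-examined; everything it read last time is the same (d6 unchanged, d8 unchanged) — cache -12 kept, no run.
  d11: re-examined; everything it read last time is the same (d9 unchanged, d8 unchanged) — cache -12 kept, no run.

The important point: d2 recomputes to an identical value, and the output ends up unchanged.

d11 now evaluates to -12.
Run set: d2 (1 run).
Changed values: s6.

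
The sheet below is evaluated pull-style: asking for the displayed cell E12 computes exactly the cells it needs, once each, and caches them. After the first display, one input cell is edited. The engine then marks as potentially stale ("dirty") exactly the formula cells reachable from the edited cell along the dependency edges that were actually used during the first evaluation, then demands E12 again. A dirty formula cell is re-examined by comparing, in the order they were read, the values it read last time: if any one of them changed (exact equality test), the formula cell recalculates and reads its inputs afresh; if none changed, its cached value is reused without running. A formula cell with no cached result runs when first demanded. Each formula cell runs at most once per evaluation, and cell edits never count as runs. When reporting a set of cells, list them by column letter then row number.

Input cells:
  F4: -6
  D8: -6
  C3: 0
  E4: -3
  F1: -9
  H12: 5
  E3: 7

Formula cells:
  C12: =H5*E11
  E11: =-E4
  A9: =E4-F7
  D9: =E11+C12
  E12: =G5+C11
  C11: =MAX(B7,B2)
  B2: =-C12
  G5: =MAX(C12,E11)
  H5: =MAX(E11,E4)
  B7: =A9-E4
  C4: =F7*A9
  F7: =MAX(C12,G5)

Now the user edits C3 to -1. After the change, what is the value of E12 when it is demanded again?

Demanding E12 again yields 0.
Note the shortcut — nothing in the graph depends on C3 at all, so no recomputation happens.

First demand of the output computes:
  E11 = -(-3) = 3
  H5 = MAX(3, -3) = 3
  C12 = 3 * 3 = 9
  B2 = -(9) = -9
  G5 = MAX(9, 3) = 9
  F7 = MAX(9, 9) = 9
  A9 = -3 - 9 = -12
  B7 = -12 - -3 = -9
  C11 = MAX(-9, -9) = -9
  E12 = 9 + -9 = 0

After the edit, cleaning proceeds:
  no node depends on C3 at all; the second demand re-runs nothing.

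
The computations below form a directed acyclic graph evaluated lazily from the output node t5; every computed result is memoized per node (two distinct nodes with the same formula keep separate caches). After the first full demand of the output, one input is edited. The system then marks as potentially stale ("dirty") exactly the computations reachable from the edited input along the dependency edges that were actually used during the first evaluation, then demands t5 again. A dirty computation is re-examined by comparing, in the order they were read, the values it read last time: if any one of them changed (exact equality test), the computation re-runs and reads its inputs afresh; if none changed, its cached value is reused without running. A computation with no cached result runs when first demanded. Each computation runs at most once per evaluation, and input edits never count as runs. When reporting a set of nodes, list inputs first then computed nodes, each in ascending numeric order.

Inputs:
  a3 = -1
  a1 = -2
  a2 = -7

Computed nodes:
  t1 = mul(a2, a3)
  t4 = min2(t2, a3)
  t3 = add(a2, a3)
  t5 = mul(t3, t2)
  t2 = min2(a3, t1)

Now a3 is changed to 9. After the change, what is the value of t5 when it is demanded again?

Demanding t5 again yields -126.

First demand of the output computes:
  t1 = mul(-7, -1) = 7
  t2 = min2(-1, 7) = -1
  t3 = add(-7, -1) = -8
  t5 = mul(-8, -1) = 8

After the edit, cleaning proceeds:
  t1: a read changed (a3 -1->9) — executes, giving -63.
  t2: a read changed (a3 -1->9; t1 7->-63) — executes, giving -63.
  t3: a read changed (a3 -1->9) — executes, giving 2.
  t5: a read changed (t3 -8->2; t2 -1->-63) — executes, giving -126.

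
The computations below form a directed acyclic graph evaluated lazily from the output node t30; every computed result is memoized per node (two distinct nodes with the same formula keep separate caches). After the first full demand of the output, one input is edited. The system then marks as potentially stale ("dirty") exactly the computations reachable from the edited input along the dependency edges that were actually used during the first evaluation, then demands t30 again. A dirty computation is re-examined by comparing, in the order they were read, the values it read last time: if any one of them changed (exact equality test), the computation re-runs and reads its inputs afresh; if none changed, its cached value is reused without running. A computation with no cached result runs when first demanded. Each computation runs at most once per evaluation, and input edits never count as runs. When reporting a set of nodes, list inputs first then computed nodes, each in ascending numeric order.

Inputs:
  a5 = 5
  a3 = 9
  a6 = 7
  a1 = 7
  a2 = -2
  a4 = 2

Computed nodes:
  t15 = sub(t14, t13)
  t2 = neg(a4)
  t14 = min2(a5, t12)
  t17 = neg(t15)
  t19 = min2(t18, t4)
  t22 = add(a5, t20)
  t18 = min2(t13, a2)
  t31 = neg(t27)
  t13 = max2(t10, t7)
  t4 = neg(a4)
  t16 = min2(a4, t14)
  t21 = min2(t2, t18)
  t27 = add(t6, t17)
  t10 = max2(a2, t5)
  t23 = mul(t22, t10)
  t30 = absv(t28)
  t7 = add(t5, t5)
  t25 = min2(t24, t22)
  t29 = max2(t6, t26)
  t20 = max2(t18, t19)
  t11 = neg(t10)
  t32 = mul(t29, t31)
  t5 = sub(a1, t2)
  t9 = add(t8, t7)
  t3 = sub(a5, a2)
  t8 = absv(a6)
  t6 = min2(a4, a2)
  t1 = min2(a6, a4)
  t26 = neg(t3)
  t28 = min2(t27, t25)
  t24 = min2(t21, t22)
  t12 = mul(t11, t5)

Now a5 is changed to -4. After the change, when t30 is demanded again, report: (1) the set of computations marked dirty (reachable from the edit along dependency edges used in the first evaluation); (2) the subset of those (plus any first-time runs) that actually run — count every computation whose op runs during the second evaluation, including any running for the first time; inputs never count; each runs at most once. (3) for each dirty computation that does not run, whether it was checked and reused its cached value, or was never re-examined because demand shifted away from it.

The edit dirties: t14, t15, t17, t22, t24, t25, t27, t28, t30.
6 computations run: t14, t22, t24, t25, t28, t30.
Cache hits after checking: t15, t17, t27.
Note where the cutoff bites: t15 is checked, finds nothing changed, and keeps its cache.

First demand of the output computes:
  t2 = neg(2) = -2
  t4 = neg(2) = -2
  t5 = sub(7, -2) = 9
  t6 = min2(2, -2) = -2
  t7 = add(9, 9) = 18
  t10 = max2(-2, 9) = 9
  t11 = neg(9) = -9
  t12 = mul(-9, 9) = -81
  t13 = max2(9, 18) = 18
  t14 = min2(5, -81) = -81
  t15 = sub(-81, 18) = -99
  t17 = neg(-99) = 99
  t18 = min2(18, -2) = -2
  t19 = min2(-2, -2) = -2
  t20 = max2(-2, -2) = -2
  t21 = min2(-2, -2) = -2
  t22 = add(5, -2) = 3
  t24 = min2(-2, 3) = -2
  t25 = min2(-2, 3) = -2
  t27 = add(-2, 99) = 97
  t28 = min2(97, -2) = -2
  t30 = absv(-2) = 2

After the edit, cleaning proceeds:
  t14: a read changed (a5 5->-4) — executes, giving -81 — identical to its old value.
  t15: dirty, but its reads are unchanged (t14 unchanged, t13 unchanged); cached -99 stands.
  t17: dirty, but its reads are unchanged (t15 unchanged); cached 99 stands.
  t22: a read changed (a5 5->-4) — executes, giving -6.
  t24: a read changed (t22 3->-6) — executes, giving -6.
  t25: a read changed (t24 -2->-6; t22 3->-6) — executes, giving -6.
  t27: dirty, but its reads are unchanged (t6 unchanged, t17 unchanged); cached 97 stands.
  t28: a read changed (t25 -2->-6) — executes, giving -6.
  t30: a read changed (t28 -2->-6) — executes, giving 6.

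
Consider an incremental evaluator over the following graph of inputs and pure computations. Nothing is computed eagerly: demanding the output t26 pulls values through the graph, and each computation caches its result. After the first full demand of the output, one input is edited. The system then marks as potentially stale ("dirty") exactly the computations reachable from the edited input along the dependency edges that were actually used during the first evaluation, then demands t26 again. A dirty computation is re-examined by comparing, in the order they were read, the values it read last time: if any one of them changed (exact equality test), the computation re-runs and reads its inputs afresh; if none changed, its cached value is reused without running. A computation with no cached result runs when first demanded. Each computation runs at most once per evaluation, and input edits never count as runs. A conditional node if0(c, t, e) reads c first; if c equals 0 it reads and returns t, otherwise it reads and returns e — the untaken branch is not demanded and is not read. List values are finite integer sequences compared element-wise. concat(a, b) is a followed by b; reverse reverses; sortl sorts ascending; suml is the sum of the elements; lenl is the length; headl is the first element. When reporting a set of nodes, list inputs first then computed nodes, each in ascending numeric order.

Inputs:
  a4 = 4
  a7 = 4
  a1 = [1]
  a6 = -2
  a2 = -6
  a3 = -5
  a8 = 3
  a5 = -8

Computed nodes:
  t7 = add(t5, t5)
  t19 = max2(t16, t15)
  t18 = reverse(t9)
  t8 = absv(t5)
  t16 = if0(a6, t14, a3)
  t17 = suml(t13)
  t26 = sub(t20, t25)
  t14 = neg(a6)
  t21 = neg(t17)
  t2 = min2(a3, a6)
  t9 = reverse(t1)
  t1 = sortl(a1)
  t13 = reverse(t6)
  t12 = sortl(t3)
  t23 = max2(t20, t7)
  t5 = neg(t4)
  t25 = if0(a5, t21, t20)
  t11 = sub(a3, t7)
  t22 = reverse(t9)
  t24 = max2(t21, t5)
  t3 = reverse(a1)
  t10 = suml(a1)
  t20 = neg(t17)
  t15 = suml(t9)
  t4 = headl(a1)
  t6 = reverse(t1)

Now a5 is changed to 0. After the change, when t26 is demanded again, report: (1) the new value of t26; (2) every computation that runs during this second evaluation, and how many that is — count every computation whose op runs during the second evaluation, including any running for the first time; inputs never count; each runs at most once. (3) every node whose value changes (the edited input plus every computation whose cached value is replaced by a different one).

Initial pass — values computed on the first demand:
  t1 = sortl([1]) = [1]
  t6 = reverse([1]) = [1]
  t13 = reverse([1]) = [1]
  t17 = suml([1]) = 1
  t20 = neg(1) = -1
  t25 = if0(a5=-8 -> else branch t20) = -1
  t26 = sub(-1, -1) = 0

Second demand — change propagation:
  t21: newly demanded (no cache) — executes and yields -1.
  t25: re-runs because a5 -8->0; new result -1 (unchanged).
  t26: re-examined; everything it read last time is the same (t20 unchanged, t25 unchanged) — cache 0 kept, no run.

The important point: the flipped condition pulls in fresh nodes; t21 runs for the first time.

t26 now evaluates to 0.
Run set: t21, t25 (2 run).
Changed values: a5.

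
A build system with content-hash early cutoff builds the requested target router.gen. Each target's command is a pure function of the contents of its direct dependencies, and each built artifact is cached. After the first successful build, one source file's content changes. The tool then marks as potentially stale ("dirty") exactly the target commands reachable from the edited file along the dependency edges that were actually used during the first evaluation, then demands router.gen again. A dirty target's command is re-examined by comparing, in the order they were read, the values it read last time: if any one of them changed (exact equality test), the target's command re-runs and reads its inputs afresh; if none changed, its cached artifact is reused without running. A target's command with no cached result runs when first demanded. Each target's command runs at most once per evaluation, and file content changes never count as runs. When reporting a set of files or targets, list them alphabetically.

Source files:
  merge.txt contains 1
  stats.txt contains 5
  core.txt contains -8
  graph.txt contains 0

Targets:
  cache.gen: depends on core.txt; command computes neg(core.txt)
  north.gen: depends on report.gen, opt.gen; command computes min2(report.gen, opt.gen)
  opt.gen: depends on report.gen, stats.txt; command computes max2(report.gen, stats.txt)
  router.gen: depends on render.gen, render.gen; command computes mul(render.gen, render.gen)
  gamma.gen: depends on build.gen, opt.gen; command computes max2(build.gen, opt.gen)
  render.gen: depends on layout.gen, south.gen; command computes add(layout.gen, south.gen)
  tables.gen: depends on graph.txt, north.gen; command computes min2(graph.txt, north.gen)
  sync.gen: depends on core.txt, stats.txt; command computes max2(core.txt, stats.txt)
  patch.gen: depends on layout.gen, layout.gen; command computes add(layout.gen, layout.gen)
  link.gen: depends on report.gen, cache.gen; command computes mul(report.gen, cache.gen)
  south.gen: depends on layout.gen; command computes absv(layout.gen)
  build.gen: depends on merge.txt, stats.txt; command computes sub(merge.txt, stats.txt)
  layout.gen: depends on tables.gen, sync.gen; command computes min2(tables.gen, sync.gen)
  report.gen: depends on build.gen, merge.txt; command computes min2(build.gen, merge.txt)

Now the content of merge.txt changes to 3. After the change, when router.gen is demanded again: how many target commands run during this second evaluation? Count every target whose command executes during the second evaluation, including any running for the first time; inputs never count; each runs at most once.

First evaluation (everything demanded from the output):
  build.gen = sub(1, 5) = -4
  report.gen = min2(-4, 1) = -4
  opt.gen = max2(-4, 5) = 5
  north.gen = min2(-4, 5) = -4
  sync.gen = max2(-8, 5) = 5
  tables.gen = min2(0, -4) = -4
  layout.gen = min2(-4, 5) = -4
  south.gen = absv(-4) = 4
  render.gen = add(-4, 4) = 0
  router.gen = mul(0, 0) = 0

Propagation after the edit:
  build.gen: runs — merge.txt 1->3; result -2.
  report.gen: runs — build.gen -4->-2; merge.txt 1->3; result -2.
  opt.gen: runs — report.gen -4->-2; result 5 (same value as before).
  north.gen: runs — report.gen -4->-2; result -2.
  tables.gen: runs — north.gen -4->-2; result -2.
  layout.gen: runs — tables.gen -4->-2; result -2.
  south.gen: runs — layout.gen -4->-2; result 2.
  render.gen: runs — layout.gen -4->-2; south.gen 4->2; result 0 (same value as before).
  router.gen: checked — values it read are unchanged (render.gen unchanged, render.gen unchanged); reused cached 0 without running.

Key observation: the cutoff stops propagation at router.gen — its inputs' values are unchanged, so it reuses its cache.

Target commands that run: build.gen, layout.gen, north.gen, opt.gen, render.gen, report.gen, south.gen, tables.gen — 8 in total.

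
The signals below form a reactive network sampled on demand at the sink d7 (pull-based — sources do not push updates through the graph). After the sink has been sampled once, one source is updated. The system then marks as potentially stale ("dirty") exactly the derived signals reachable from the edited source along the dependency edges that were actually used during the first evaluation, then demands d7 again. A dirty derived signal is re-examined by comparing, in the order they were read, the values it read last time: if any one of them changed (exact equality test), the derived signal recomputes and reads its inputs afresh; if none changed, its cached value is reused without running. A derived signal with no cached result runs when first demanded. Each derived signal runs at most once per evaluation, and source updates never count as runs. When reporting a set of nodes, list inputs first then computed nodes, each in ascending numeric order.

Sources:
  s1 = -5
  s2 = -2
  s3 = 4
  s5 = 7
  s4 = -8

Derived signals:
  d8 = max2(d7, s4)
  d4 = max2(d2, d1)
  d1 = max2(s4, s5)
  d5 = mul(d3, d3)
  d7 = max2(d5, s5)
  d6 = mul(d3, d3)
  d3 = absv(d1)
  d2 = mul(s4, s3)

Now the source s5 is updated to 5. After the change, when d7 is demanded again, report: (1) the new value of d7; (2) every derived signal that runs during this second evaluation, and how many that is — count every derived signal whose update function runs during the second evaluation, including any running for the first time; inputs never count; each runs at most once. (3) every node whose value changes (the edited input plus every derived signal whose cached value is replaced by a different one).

Initial pass — values computed on the first demand:
  d1 = max2(-8, 7) = 7
  d3 = absv(7) = 7
  d5 = mul(7, 7) = 49
  d7 = max2(49, 7) = 49

Second demand — change propagation:
  d1: re-runs because s5 7->5; new result 5.
  d3: re-runs because d1 7->5; new result 5.
  d5: re-runs because d3 7->5; d3 7->5; new result 25.
  d7: re-runs because d5 49->25; s5 7->5; new result 25.

d7 now evaluates to 25.
Run set: d1, d3, d5, d7 (4 run).
Changed values: s5, d1, d3, d5, d7.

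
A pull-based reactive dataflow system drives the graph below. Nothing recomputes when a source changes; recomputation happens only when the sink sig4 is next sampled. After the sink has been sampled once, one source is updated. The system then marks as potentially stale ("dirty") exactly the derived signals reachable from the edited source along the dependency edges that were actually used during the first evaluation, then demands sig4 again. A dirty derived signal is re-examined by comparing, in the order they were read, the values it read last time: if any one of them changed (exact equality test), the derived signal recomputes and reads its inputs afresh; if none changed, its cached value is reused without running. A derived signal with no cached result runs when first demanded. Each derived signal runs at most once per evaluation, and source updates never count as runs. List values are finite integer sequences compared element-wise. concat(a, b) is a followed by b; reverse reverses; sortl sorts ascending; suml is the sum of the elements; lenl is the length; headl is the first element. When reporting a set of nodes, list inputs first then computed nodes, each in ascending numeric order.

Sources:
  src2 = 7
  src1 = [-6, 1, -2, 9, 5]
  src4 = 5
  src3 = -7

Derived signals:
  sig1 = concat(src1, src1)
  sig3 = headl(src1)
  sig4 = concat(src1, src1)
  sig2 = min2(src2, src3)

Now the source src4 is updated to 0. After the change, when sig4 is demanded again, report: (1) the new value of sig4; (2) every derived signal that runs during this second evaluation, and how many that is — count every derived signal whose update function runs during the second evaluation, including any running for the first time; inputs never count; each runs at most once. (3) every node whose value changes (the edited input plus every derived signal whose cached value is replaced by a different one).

First evaluation (everything demanded from the output):
  sig4 = concat([-6, 1, -2, 9, 5], [-6, 1, -2, 9, 5]) = [-6, 1, -2, 9, 5, -6, 1, -2, 9, 5]

Propagation after the edit:
  src4 feeds no computation that the output demands — nothing is marked dirty and nothing runs.

Key observation: src4 is never demanded by the output, so the edit triggers no recomputation at all.

New value of sig4: [-6, 1, -2, 9, 5, -6, 1, -2, 9, 5].
Derived signals that run: none — 0 in total.
Values that change: src4.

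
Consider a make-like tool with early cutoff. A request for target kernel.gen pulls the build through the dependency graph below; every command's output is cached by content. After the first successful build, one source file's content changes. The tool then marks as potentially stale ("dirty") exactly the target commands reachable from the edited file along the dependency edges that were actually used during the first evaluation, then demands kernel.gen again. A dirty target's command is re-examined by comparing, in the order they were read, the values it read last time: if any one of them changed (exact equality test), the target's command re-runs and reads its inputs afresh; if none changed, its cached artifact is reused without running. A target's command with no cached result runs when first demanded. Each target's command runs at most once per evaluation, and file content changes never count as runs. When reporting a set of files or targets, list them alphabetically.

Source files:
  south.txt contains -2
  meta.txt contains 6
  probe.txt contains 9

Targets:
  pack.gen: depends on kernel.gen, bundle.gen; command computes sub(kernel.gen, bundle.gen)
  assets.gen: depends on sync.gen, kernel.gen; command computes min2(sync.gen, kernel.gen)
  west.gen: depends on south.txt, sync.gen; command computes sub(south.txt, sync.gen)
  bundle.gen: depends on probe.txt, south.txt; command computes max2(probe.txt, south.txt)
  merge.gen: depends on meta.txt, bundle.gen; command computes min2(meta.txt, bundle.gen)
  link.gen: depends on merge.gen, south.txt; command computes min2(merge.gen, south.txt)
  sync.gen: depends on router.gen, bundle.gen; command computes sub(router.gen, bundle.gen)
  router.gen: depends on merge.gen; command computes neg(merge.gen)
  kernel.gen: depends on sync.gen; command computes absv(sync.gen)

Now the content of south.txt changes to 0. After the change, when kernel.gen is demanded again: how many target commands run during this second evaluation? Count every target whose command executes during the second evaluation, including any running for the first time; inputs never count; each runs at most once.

1 target commands run: bundle.gen.
Note the absorption at bundle.gen: it re-runs yet its value is the same, leaving the output's value untouched.

First demand of the output computes:
  bundle.gen = max2(9, -2) = 9
  merge.gen = min2(6, 9) = 6
  router.gen = neg(6) = -6
  sync.gen = sub(-6, 9) = -15
  kernel.gen = absv(-15) = 15

After the edit, cleaning proceeds:
  bundle.gen: a read changed (south.txt -2->0) — executes, giving 9 — identical to its old value.
  merge.gen: dirty, but its reads are unchanged (meta.txt unchanged, bundle.gen unchanged); cached 6 stands.
  router.gen: dirty, but its reads are unchanged (merge.gen unchanged); cached -6 stands.
  sync.gen: dirty, but its reads are unchanged (router.gen unchanged, bundle.gen unchanged); cached -15 stands.
  kernel.gen: dirty, but its reads are unchanged (sync.gen unchanged); cached 15 stands.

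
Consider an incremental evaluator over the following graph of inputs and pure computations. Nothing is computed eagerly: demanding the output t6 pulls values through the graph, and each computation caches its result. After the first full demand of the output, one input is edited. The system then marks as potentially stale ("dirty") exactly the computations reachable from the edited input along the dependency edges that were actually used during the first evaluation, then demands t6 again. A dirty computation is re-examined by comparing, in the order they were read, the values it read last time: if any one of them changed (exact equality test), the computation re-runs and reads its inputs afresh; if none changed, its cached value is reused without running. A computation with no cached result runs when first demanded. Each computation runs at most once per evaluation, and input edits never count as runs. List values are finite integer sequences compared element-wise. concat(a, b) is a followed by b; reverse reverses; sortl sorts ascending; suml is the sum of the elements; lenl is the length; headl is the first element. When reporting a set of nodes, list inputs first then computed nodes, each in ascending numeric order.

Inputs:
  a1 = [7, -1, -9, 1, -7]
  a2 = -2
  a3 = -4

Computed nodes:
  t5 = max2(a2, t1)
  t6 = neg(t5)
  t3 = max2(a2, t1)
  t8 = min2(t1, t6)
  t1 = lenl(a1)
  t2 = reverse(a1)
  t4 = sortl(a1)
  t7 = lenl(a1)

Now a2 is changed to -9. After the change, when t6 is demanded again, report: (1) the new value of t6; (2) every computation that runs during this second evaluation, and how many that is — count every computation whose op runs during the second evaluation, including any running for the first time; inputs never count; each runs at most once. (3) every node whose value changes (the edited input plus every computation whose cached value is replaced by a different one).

Initial pass — values computed on the first demand:
  t1 = lenl([7, -1, -9, 1, -7]) = 5
  t5 = max2(-2, 5) = 5
  t6 = neg(5) = -5

Second demand — change propagation:
  t5: re-runs because a2 -2->-9; new result 5 (unchanged).
  t6: re-examined; everything it read last time is the same (t5 unchanged) — cache -5 kept, no run.

The important point: t5 recomputes to an identical value, and the output ends up unchanged.

t6 now evaluates to -5.
Run set: t5 (1 run).
Changed values: a2.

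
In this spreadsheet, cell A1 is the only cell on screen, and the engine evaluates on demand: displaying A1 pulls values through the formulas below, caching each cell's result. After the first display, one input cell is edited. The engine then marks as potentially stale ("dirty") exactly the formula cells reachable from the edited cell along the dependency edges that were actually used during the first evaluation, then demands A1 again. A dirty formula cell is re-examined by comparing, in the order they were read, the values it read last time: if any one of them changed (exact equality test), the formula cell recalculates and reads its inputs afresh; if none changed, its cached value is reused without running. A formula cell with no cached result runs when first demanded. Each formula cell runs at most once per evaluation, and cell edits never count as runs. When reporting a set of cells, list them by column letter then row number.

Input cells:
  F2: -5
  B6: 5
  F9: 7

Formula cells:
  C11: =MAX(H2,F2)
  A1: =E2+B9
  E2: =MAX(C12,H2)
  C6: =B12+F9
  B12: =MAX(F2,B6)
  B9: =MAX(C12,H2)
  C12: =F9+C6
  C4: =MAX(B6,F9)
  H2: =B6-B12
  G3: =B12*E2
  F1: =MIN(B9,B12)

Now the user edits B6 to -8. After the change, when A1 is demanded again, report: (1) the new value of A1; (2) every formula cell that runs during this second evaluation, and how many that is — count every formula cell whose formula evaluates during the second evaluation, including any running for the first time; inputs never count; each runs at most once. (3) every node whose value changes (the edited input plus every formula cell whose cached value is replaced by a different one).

A1 now evaluates to 18.
Run set: A1, B9, B12, C6, C12, E2, H2 (7 run).
Changed values: A1, B6, B9, B12, C6, C12, E2, H2.

Initial pass — values computed on the first demand:
  B12 = MAX(-5, 5) = 5
  C6 = 5 + 7 = 12
  C12 = 7 + 12 = 19
  H2 = 5 - 5 = 0
  B9 = MAX(19, 0) = 19
  E2 = MAX(19, 0) = 19
  A1 = 19 + 19 = 38

Second demand — change propagation:
  B12: re-runs because B6 5->-8; new result -5.
  C6: re-runs because B12 5->-5; new result 2.
  C12: re-runs because C6 12->2; new result 9.
  H2: re-runs because B6 5->-8; B12 5->-5; new result -3.
  B9: re-runs because C12 19->9; H2 0->-3; new result 9.
  E2: re-runs because C12 19->9; H2 0->-3; new result 9.
  A1: re-runs because E2 19->9; B9 19->9; new result 18.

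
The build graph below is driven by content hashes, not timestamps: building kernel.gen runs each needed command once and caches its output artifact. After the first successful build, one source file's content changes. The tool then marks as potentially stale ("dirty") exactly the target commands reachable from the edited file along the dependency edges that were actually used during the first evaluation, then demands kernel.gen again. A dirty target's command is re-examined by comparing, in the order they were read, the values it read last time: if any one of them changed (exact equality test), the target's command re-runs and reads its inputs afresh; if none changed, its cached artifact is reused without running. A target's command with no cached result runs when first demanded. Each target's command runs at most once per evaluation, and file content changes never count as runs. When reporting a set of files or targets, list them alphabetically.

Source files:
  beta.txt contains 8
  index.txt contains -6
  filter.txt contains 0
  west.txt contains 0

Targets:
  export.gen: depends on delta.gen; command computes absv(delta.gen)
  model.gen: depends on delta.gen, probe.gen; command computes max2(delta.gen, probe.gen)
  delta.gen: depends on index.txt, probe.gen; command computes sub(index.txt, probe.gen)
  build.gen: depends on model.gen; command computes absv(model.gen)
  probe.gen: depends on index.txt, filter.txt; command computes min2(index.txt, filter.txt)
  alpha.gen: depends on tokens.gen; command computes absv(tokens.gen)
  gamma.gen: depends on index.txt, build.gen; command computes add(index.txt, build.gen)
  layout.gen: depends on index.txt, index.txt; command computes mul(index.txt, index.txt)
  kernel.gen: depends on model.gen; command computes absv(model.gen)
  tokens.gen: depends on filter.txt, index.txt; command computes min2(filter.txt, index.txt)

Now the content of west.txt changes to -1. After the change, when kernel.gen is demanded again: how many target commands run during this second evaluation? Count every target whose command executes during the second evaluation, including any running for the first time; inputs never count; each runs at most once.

Initial pass — values computed on the first demand:
  probe.gen = min2(-6, 0) = -6
  delta.gen = sub(-6, -6) = 0
  model.gen = max2(0, -6) = 0
  kernel.gen = absv(0) = 0

Second demand — change propagation:
  no demanded computation ever read west.txt, so the edit dirties nothing and nothing runs.

The important point: nothing the output needs ever reads west.txt, so the edit is invisible to it.

Run set: none (0 run).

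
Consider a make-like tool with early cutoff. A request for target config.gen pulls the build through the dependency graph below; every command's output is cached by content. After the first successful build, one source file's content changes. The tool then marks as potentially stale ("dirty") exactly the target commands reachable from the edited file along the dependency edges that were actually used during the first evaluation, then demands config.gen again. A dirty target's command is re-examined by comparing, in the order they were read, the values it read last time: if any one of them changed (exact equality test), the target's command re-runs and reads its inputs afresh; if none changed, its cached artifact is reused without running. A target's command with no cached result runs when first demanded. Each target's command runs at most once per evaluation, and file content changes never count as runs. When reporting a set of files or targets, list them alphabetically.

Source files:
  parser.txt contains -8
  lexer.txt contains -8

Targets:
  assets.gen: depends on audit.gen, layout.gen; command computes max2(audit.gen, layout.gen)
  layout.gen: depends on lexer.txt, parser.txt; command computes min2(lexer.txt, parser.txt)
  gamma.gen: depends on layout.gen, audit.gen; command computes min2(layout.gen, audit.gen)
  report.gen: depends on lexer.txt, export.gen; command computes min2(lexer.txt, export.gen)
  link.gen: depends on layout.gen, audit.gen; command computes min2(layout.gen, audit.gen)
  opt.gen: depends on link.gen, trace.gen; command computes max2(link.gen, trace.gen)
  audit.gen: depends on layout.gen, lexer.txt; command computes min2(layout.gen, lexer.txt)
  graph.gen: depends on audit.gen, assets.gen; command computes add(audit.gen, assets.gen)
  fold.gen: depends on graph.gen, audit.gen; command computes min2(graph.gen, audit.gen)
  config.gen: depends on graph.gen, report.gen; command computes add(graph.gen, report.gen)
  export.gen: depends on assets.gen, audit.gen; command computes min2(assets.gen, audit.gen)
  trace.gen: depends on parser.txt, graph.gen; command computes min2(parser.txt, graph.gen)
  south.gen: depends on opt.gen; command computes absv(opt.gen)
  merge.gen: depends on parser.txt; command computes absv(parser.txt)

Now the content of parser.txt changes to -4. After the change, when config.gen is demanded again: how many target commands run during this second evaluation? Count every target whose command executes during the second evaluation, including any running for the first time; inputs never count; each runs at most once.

First demand of the output computes:
  layout.gen = min2(-8, -8) = -8
  audit.gen = min2(-8, -8) = -8
  assets.gen = max2(-8, -8) = -8
  export.gen = min2(-8, -8) = -8
  graph.gen = add(-8, -8) = -16
  report.gen = min2(-8, -8) = -8
  config.gen = add(-16, -8) = -24

After the edit, cleaning proceeds:
  layout.gen: a read changed (parser.txt -8->-4) — executes, giving -8 — identical to its old value.
  audit.gen: dirty, but its reads are unchanged (layout.gen unchanged, lexer.txt unchanged); cached -8 stands.
  assets.gen: dirty, but its reads are unchanged (audit.gen unchanged, layout.gen unchanged); cached -8 stands.
  export.gen: dirty, but its reads are unchanged (assets.gen unchanged, audit.gen unchanged); cached -8 stands.
  graph.gen: dirty, but its reads are unchanged (audit.gen unchanged, assets.gen unchanged); cached -16 stands.
  report.gen: dirty, but its reads are unchanged (lexer.txt unchanged, export.gen unchanged); cached -8 stands.
  config.gen: dirty, but its reads are unchanged (graph.gen unchanged, report.gen unchanged); cached -24 stands.

Note the absorption at layout.gen: it re-runs yet its value is the same, leaving the output's value untouched.

1 target commands run: layout.gen.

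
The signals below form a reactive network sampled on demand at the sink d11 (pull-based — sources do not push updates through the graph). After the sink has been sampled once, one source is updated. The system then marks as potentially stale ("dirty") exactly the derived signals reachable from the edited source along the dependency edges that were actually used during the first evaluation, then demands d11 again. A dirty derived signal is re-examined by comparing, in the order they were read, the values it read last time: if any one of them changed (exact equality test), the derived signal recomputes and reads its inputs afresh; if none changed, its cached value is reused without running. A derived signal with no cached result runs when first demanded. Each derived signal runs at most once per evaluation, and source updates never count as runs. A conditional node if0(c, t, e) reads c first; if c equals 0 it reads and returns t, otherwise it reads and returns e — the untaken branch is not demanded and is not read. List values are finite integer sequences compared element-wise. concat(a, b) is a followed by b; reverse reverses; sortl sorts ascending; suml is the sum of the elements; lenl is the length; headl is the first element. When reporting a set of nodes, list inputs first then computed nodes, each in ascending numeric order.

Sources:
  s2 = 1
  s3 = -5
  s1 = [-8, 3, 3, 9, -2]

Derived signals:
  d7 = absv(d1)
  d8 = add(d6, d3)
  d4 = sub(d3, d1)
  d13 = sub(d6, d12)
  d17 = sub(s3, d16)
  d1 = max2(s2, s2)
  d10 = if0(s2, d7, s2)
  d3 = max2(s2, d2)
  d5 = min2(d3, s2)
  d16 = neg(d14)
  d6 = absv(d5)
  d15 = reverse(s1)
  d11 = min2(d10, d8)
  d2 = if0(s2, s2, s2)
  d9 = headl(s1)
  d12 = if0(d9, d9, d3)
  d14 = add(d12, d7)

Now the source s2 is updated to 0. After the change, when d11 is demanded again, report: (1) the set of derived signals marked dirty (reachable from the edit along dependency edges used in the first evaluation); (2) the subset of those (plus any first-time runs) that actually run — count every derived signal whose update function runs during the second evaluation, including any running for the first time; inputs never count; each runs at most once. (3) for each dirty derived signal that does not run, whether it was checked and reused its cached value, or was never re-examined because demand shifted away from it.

Dirty set: d2, d3, d5, d6, d8, d10, d11.
Run set: d1, d2, d3, d5, d6, d7, d8, d10, d11 (9 run).
All dirty derived signals ended up running.
The important point: the flipped condition pulls in fresh nodes; d1, d7 run for the first time.

Initial pass — values computed on the first demand:
  d2 = if0(s2=1 -> else branch s2) = 1
  d3 = max2(1, 1) = 1
  d5 = min2(1, 1) = 1
  d6 = absv(1) = 1
  d8 = add(1, 1) = 2
  d10 = if0(s2=1 -> else branch s2) = 1
  d11 = min2(1, 2) = 1

Second demand — change propagation:
  d1: newly demanded (no cache) — executes and yields 0.
  d2: re-runs because s2 1->0; s2 1->0; new result 0.
  d3: re-runs because s2 1->0; d2 1->0; new result 0.
  d5: re-runs because d3 1->0; s2 1->0; new result 0.
  d6: re-runs because d5 1->0; new result 0.
  d7: newly demanded (no cache) — executes and yields 0.
  d8: re-runs because d6 1->0; d3 1->0; new result 0.
  d10: re-runs because s2 1->0; s2 1->0; new result 0.
  d11: re-runs because d10 1->0; d8 2->0; new result 0.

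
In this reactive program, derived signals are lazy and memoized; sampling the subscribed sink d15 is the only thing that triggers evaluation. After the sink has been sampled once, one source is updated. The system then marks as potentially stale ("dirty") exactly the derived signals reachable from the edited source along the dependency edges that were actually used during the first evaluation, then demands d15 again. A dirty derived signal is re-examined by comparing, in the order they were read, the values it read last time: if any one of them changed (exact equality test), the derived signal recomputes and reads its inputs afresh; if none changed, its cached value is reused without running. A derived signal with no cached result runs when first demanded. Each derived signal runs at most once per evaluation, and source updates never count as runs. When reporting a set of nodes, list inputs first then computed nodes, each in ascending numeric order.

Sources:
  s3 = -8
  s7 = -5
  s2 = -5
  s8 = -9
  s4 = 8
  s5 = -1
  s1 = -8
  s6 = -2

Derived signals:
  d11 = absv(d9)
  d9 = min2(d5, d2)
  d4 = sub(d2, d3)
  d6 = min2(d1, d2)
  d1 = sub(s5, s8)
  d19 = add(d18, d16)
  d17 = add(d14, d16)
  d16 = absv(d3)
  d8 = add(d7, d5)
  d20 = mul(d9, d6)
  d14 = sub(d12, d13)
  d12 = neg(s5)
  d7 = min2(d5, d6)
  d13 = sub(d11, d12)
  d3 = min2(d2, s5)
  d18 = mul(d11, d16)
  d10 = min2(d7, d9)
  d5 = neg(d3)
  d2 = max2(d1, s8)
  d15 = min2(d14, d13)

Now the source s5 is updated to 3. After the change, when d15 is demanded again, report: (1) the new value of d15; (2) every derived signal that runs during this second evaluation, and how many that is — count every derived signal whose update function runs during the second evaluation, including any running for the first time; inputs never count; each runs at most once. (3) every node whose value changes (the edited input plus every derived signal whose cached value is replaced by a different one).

First demand of the output computes:
  d1 = sub(-1, -9) = 8
  d2 = max2(8, -9) = 8
  d3 = min2(8, -1) = -1
  d5 = neg(-1) = 1
  d9 = min2(1, 8) = 1
  d11 = absv(1) = 1
  d12 = neg(-1) = 1
  d13 = sub(1, 1) = 0
  d14 = sub(1, 0) = 1
  d15 = min2(1, 0) = 0

After the edit, cleaning proceeds:
  d1: a read changed (s5 -1->3) — executes, giving 12.
  d2: a read changed (d1 8->12) — executes, giving 12.
  d3: a read changed (d2 8->12; s5 -1->3) — executes, giving 3.
  d5: a read changed (d3 -1->3) — executes, giving -3.
  d9: a read changed (d5 1->-3; d2 8->12) — executes, giving -3.
  d11: a read changed (d9 1->-3) — executes, giving 3.
  d12: a read changed (s5 -1->3) — executes, giving -3.
  d13: a read changed (d11 1->3; d12 1->-3) — executes, giving 6.
  d14: a read changed (d12 1->-3; d13 0->6) — executes, giving -9.
  d15: a read changed (d14 1->-9; d13 0->6) — executes, giving -9.

Demanding d15 again yields -9.
10 derived signals run: d1, d2, d3, d5, d9, d11, d12, d13, d14, d15.
The nodes whose values change: s5, d1, d2, d3, d5, d9, d11, d12, d13, d14, d15.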